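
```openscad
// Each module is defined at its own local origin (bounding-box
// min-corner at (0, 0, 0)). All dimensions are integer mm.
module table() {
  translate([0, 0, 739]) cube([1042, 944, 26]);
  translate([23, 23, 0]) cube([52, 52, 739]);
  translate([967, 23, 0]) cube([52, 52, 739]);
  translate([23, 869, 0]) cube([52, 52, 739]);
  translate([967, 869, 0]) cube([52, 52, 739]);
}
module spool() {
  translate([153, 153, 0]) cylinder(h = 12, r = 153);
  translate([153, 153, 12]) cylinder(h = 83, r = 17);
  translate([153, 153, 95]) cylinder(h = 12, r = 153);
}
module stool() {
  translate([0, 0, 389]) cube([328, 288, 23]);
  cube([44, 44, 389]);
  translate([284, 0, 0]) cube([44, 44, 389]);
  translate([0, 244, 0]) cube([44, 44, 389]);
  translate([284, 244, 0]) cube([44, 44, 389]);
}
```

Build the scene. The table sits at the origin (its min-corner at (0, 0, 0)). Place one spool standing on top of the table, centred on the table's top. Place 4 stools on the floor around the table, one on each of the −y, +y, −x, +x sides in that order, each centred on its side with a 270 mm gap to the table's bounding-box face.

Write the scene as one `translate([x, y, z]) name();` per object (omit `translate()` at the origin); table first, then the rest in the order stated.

table();
translate([368, 319, 765]) spool();
translate([357, -558, 0]) stool();
translate([357, 1214, 0]) stool();
translate([-598, 328, 0]) stool();
translate([1312, 328, 0]) stool();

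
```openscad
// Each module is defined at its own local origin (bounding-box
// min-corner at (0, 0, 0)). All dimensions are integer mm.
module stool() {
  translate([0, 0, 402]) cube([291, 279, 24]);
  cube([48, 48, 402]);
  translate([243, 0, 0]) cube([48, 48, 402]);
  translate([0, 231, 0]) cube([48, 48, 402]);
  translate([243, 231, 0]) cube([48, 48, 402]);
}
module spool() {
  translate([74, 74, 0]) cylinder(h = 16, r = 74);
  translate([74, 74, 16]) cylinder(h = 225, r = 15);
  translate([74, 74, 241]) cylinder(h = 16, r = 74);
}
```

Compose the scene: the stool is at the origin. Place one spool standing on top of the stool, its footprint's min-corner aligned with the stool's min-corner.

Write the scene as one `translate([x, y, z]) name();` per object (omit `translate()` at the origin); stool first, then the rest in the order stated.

stool();
translate([0, 0, 426]) spool();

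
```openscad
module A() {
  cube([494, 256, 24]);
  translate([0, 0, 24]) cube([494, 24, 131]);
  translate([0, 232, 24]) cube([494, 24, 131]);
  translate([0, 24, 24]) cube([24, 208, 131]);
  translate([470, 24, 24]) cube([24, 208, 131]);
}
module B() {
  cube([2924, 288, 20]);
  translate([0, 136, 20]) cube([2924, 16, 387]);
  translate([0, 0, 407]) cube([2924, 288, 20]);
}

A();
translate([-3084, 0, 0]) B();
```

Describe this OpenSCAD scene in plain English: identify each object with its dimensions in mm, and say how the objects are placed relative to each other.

A is an open-topped rectangular box: outside dimensions 494×256×155 mm, with a uniform wall and base thickness of 24 mm. The base is a full 494×256 slab on the floor; four walls sit on top of the base. The front and back walls (the −y and +y sides) span the full width; the two side walls fit between them.

B is an I-beam lying along x, 2924 mm long. Overall section height 427 mm. Two flanges 288 mm wide (y) and 20 mm thick, one on the floor and one at the top; a web 16 mm thick runs between them, centred on the flange width.

The I-beam is on the floor beside the open box on its −x side.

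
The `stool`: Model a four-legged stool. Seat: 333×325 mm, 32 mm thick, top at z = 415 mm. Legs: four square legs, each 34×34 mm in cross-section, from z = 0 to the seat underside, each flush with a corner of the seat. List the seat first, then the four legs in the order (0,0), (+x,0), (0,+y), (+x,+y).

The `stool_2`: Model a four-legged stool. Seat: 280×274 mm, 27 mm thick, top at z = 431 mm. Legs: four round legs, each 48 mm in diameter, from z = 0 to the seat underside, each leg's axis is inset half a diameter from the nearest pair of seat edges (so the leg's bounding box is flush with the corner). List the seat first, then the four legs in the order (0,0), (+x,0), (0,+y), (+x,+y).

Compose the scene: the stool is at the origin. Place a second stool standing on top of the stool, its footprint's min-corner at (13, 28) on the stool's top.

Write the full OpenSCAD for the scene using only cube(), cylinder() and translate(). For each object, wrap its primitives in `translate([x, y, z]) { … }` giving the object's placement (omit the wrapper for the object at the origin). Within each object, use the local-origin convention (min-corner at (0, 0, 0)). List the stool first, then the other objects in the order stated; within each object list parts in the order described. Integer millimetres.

translate([0, 0, 383]) cube([333, 325, 32]);
cube([34, 34, 383]);
translate([299, 0, 0]) cube([34, 34, 383]);
translate([0, 291, 0]) cube([34, 34, 383]);
translate([299, 291, 0]) cube([34, 34, 383]);
translate([13, 28, 415]) {
  translate([0, 0, 404]) cube([280, 274, 27]);
  translate([24, 24, 0]) cylinder(h = 404, r = 24);
  translate([256, 24, 0]) cylinder(h = 404, r = 24);
  translate([24, 250, 0]) cylinder(h = 404, r = 24);
  translate([256, 250, 0]) cylinder(h = 404, r = 24);
}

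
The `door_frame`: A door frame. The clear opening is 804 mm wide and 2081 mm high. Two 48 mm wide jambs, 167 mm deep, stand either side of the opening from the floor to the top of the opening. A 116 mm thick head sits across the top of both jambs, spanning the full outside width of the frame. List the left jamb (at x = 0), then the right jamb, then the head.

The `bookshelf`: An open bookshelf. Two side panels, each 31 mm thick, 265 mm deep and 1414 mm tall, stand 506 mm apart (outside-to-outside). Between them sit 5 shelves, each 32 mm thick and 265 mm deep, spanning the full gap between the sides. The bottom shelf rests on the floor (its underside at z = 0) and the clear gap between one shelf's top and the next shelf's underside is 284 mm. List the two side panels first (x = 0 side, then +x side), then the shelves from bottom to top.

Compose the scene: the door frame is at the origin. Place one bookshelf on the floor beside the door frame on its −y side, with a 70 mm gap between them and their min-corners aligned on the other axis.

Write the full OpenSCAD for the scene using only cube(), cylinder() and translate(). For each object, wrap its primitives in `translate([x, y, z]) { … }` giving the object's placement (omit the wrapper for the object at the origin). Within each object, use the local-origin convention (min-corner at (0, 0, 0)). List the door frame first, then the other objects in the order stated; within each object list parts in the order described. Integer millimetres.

cube([48, 167, 2081]);
translate([852, 0, 0]) cube([48, 167, 2081]);
translate([0, 0, 2081]) cube([900, 167, 116]);
translate([0, -335, 0]) {
  cube([31, 265, 1414]);
  translate([475, 0, 0]) cube([31, 265, 1414]);
  translate([31, 0, 0]) cube([444, 265, 32]);
  translate([31, 0, 316]) cube([444, 265, 32]);
  translate([31, 0, 632]) cube([444, 265, 32]);
  translate([31, 0, 948]) cube([444, 265, 32]);
  translate([31, 0, 1264]) cube([444, 265, 32]);
}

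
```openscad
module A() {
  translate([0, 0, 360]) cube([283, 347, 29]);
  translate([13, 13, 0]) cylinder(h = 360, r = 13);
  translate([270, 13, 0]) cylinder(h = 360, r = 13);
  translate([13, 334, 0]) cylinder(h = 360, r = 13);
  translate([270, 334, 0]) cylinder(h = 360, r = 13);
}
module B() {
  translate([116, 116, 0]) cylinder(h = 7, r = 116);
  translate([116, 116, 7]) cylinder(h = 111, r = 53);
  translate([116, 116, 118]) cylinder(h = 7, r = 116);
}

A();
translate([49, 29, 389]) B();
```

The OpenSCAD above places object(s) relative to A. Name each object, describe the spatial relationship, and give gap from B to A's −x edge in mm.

A is a stool. B is a spool. The spool is on top of the stool. The gap from the spool to the stool's −x edge is 49 mm.

The spool's min-x is at 49; the stool's min-x is 0; gap = 49 mm.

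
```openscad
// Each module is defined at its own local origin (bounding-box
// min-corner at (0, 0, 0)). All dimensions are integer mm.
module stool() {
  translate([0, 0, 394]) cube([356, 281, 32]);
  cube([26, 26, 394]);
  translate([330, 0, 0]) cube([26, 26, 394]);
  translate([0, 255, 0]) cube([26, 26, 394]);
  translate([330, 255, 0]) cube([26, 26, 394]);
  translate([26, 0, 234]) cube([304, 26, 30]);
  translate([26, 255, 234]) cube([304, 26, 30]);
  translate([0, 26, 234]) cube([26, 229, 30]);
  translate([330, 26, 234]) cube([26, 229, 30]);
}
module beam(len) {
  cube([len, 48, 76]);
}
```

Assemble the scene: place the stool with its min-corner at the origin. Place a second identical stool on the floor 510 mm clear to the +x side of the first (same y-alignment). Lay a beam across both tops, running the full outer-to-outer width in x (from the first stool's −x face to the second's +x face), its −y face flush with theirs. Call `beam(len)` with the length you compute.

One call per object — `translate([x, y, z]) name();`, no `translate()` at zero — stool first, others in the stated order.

stool();
translate([866, 0, 0]) stool();
translate([0, 0, 426]) beam(1222);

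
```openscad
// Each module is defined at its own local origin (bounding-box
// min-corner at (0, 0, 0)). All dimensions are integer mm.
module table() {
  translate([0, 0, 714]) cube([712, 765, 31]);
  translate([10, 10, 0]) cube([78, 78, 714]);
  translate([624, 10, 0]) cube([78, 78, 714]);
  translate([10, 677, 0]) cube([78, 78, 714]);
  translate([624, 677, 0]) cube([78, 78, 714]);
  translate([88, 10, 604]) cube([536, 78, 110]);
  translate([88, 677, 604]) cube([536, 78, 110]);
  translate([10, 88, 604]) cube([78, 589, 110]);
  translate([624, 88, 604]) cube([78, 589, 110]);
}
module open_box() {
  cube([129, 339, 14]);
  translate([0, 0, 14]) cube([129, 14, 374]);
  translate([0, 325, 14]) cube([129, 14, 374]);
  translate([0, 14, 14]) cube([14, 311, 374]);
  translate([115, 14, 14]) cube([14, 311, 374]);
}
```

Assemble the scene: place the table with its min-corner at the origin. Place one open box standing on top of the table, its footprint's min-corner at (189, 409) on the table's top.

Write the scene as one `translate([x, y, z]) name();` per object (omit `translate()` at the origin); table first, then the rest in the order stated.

table();
translate([189, 409, 745]) open_box();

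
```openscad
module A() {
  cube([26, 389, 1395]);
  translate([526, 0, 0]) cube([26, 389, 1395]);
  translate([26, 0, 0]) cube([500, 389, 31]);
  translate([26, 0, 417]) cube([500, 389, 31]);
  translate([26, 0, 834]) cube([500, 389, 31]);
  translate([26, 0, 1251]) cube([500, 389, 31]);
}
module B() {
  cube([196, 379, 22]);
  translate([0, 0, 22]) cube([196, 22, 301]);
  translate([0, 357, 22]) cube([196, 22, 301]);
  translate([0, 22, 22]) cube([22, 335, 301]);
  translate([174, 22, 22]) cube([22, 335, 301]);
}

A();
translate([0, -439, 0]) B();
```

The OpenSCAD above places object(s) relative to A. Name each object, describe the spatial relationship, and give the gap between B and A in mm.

The open box's nearest face is 60 mm from the bookshelf's −y face.

A is a bookshelf. B is an open box. The open box is on the floor beside the bookshelf on its −y side. The gap between the open box and the bookshelf is 60 mm.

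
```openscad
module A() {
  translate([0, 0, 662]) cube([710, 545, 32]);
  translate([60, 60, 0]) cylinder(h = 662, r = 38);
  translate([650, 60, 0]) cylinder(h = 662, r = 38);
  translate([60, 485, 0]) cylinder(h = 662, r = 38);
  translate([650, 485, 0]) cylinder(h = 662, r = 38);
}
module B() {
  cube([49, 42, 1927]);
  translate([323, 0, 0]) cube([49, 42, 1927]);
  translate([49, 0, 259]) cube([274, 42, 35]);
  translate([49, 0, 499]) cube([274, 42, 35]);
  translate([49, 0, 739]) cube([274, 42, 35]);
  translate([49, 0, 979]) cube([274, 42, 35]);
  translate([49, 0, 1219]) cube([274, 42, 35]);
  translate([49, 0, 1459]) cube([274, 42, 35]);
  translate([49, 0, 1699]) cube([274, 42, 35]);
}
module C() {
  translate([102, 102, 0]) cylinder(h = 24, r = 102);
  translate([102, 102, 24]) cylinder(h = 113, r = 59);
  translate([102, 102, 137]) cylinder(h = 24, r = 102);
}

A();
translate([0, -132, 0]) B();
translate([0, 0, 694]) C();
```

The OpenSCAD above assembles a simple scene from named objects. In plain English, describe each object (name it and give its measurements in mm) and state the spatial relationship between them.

A is a rectangular dining table. The top is 710×545×32 mm with its upper surface at z = 694 mm. It stands on four round legs of 76 mm diameter, each leg's bounding box inset 22 mm from the nearest pair of top edges, running from the floor to the underside of the top.

B is a wooden ladder with two side rails of 49×42 mm section and 1927 mm height, set 372 mm apart overall. Between them run 7 rectangular rungs (42 mm deep, 35 mm thick), front faces flush with the rails' −y face. The bottom of the first rung is 259 mm above the floor and each subsequent rung is 240 mm higher than the one below.

C is a spool: two coaxial disc flanges of radius 102 mm and thickness 24 mm, joined by a core cylinder of radius 59 mm and height 113 mm. The lower flange rests on z = 0 and the three cylinders share a vertical axis.

The ladder is on the floor beside the table on its −y side. The spool is on top of the table.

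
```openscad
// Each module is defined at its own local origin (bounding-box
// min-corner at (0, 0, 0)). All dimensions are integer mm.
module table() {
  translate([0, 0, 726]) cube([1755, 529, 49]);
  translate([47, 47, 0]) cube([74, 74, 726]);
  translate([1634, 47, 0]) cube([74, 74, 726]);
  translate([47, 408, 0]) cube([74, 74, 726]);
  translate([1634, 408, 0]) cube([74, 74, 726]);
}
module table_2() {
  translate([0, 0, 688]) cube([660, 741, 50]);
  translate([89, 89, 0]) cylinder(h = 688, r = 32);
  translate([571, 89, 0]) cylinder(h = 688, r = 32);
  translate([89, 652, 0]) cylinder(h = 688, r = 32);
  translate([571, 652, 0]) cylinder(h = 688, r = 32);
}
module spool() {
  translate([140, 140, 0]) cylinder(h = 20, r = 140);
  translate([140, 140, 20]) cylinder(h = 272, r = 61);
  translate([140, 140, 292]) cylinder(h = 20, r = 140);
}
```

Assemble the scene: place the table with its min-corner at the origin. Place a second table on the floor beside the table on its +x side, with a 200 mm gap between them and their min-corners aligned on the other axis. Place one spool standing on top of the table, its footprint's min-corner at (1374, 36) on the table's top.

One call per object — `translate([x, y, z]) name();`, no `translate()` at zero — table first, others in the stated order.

table();
translate([1955, 0, 0]) table_2();
translate([1374, 36, 775]) spool();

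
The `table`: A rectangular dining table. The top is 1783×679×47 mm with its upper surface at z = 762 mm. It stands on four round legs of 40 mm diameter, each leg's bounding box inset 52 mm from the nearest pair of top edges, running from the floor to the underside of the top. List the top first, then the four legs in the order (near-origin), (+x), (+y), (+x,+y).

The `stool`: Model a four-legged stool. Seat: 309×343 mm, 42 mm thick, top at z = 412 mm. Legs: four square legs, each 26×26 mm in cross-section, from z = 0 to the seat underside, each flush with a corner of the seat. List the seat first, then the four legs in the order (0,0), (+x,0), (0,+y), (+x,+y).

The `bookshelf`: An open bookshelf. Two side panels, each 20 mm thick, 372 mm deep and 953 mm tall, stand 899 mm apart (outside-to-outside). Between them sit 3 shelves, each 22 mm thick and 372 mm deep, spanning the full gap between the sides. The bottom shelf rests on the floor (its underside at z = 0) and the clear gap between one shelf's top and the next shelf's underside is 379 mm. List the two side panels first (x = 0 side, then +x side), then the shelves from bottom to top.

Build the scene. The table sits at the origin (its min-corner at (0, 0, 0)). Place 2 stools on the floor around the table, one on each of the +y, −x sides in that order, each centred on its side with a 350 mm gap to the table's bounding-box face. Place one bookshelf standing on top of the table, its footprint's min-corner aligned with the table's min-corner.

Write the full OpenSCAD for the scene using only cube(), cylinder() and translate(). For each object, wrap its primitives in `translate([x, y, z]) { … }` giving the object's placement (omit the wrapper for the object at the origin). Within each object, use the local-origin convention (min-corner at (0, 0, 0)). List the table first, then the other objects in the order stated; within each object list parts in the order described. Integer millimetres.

translate([0, 0, 715]) cube([1783, 679, 47]);
translate([72, 72, 0]) cylinder(h = 715, r = 20);
translate([1711, 72, 0]) cylinder(h = 715, r = 20);
translate([72, 607, 0]) cylinder(h = 715, r = 20);
translate([1711, 607, 0]) cylinder(h = 715, r = 20);
translate([737, 1029, 0]) {
  translate([0, 0, 370]) cube([309, 343, 42]);
  cube([26, 26, 370]);
  translate([283, 0, 0]) cube([26, 26, 370]);
  translate([0, 317, 0]) cube([26, 26, 370]);
  translate([283, 317, 0]) cube([26, 26, 370]);
}
translate([-659, 168, 0]) {
  translate([0, 0, 370]) cube([309, 343, 42]);
  cube([26, 26, 370]);
  translate([283, 0, 0]) cube([26, 26, 370]);
  translate([0, 317, 0]) cube([26, 26, 370]);
  translate([283, 317, 0]) cube([26, 26, 370]);
}
translate([0, 0, 762]) {
  cube([20, 372, 953]);
  translate([879, 0, 0]) cube([20, 372, 953]);
  translate([20, 0, 0]) cube([859, 372, 22]);
  translate([20, 0, 401]) cube([859, 372, 22]);
  translate([20, 0, 802]) cube([859, 372, 22]);
}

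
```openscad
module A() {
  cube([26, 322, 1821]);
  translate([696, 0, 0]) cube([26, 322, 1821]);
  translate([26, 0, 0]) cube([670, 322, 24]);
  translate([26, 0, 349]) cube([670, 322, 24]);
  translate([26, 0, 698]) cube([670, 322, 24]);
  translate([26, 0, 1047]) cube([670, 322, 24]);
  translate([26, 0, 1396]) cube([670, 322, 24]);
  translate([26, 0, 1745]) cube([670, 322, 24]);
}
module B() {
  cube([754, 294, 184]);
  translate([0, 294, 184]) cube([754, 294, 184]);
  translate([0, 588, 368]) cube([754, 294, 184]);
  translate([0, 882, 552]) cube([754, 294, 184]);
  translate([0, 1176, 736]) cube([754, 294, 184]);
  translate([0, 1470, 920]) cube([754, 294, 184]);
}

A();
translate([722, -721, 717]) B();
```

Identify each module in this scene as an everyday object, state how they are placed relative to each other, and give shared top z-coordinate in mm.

A is a bookshelf. B is a staircase. The staircase is beside the bookshelf with their tops flush at z = 1821. The shared top z-coordinate is 1821 mm.

Both tops at z = 1821 mm.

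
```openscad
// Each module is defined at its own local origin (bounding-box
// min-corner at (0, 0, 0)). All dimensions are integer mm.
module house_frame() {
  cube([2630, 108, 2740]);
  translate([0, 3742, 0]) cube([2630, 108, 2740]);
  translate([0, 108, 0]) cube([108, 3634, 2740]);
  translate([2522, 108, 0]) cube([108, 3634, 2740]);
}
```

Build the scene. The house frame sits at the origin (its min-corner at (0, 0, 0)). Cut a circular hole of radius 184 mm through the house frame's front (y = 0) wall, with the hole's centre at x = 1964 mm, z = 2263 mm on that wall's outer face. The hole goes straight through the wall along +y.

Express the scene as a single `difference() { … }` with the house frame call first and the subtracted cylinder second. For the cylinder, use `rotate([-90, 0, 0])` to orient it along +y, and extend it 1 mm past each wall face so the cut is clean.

difference() {
  house_frame();
  translate([1964, -1, 2263]) rotate([-90, 0, 0]) cylinder(h = 110, r = 184);
}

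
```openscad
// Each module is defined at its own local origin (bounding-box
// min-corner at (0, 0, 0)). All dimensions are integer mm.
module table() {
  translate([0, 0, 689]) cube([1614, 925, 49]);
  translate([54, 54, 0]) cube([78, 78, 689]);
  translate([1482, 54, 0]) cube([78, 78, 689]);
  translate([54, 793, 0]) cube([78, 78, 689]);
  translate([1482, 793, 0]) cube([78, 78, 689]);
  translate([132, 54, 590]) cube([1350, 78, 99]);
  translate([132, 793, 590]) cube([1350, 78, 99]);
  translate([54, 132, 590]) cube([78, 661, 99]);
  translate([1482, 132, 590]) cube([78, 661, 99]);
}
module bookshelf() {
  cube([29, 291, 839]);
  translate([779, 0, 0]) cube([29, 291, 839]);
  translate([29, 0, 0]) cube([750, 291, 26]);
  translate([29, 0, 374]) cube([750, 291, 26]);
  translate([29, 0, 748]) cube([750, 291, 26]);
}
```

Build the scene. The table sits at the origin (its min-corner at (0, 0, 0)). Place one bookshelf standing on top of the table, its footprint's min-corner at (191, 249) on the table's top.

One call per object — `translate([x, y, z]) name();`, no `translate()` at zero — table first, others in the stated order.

table();
translate([191, 249, 738]) bookshelf();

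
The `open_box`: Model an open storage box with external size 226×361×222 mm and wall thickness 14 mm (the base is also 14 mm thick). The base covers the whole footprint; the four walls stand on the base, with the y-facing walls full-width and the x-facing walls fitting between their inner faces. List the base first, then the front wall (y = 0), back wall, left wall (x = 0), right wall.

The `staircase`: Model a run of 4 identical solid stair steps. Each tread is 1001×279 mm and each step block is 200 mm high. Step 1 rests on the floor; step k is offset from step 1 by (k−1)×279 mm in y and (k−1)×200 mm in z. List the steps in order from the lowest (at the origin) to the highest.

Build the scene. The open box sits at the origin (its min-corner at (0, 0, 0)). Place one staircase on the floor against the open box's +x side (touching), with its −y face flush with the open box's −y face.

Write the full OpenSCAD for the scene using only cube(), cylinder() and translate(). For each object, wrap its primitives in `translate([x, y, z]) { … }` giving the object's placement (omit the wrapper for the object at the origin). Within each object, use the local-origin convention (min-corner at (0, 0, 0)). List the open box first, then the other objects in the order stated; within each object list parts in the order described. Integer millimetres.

cube([226, 361, 14]);
translate([0, 0, 14]) cube([226, 14, 208]);
translate([0, 347, 14]) cube([226, 14, 208]);
translate([0, 14, 14]) cube([14, 333, 208]);
translate([212, 14, 14]) cube([14, 333, 208]);
translate([226, 0, 0]) {
  cube([1001, 279, 200]);
  translate([0, 279, 200]) cube([1001, 279, 200]);
  translate([0, 558, 400]) cube([1001, 279, 200]);
  translate([0, 837, 600]) cube([1001, 279, 200]);
}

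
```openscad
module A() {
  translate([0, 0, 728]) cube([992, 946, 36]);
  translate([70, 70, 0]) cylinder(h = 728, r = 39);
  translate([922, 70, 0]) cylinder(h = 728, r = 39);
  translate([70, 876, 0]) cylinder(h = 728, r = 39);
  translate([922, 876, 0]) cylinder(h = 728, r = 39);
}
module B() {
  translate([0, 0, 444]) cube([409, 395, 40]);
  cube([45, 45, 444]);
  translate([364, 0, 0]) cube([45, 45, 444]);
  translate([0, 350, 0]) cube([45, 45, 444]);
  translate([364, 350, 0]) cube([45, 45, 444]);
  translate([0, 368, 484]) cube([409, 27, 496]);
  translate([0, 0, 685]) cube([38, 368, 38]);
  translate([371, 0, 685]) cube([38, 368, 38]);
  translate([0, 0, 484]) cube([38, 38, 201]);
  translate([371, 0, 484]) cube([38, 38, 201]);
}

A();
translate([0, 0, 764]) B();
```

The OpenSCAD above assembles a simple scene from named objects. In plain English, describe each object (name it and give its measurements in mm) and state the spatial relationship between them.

A is a table: top 992 mm (x) × 946 mm (y), 36 mm thick, upper face at z = 764 mm, on four round legs of 78 mm diameter, each leg's bounding box inset 31 mm from the nearest pair of top edges, running from z = 0 to the bottom of the top.

B is a chair: 409×395 mm seat, 40 mm thick, top at z = 484 mm, on four 45 mm square corner legs flush with the seat edges. A 27 mm thick backrest slab spans the full seat width, extending 496 mm above the seat top, its back face flush with the seat's +y edge. Two armrests of 38×38 mm section run along each side from the seat's front edge to the front of the backrest, top faces 239 mm above the seat top and outer faces flush with the seat's x-edges; a 38×38 mm post under the front of each armrest stands on the seat at the front corner.

The chair is on top of the table.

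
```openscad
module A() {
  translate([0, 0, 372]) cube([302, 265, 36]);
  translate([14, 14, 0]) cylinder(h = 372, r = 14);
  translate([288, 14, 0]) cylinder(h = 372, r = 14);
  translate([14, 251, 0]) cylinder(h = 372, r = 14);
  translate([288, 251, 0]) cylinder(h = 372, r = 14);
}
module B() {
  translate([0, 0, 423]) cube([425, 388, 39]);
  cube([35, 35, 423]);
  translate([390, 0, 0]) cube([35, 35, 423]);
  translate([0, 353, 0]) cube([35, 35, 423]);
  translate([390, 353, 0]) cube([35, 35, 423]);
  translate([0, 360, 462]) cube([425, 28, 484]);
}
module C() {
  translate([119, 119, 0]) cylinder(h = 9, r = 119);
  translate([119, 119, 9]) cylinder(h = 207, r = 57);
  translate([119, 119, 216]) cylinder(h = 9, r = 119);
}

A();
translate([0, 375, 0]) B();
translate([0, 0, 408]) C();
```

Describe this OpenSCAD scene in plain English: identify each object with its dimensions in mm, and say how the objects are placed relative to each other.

A is a four-legged stool. The seat is 302×265 mm, 36 mm thick, top at z = 408 mm. It stands on four round legs, each 28 mm in diameter, from z = 0 to the seat underside, each leg's axis is inset half a diameter from the nearest pair of seat edges (so the leg's bounding box is flush with the corner).

B is a chair: 425×388 mm seat, 39 mm thick, top at z = 462 mm, on four 35 mm square corner legs flush with the seat edges. A 28 mm thick backrest slab spans the full seat width, extending 484 mm above the seat top, its back face flush with the seat's +y edge.

C is a spool: two coaxial disc flanges of radius 119 mm and thickness 9 mm, joined by a core cylinder of radius 57 mm and height 207 mm. The lower flange rests on z = 0 and the three cylinders share a vertical axis.

The chair is on the floor beside the stool on its +y side. The spool is on top of the stool.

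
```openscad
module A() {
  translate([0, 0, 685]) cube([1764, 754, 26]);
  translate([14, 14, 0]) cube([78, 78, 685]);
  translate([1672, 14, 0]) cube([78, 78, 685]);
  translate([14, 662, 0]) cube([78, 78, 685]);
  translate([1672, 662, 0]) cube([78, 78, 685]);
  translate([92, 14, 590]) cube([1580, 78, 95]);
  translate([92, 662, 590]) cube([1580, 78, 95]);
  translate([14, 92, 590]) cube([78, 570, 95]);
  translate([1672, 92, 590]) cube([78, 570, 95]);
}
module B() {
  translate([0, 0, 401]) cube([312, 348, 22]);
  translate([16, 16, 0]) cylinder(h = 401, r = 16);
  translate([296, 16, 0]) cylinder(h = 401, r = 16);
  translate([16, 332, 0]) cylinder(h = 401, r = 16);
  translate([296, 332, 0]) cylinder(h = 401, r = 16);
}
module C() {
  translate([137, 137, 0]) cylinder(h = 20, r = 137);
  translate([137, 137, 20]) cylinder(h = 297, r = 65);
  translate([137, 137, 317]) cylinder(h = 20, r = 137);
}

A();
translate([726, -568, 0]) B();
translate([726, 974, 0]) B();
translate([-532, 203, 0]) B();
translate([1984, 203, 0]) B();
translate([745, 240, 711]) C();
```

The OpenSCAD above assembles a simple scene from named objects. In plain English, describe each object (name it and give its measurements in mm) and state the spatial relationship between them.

A is a table with a 1764×754 mm rectangular top, 26 mm thick, top surface at z = 711 mm, supported by four 78×78 mm square legs, each inset 14 mm from the nearest pair of top edges, running from the floor. Four apron rails, 78 mm thick and 95 mm tall, run between adjacent legs with their top edges flush with the underside of the top and their outer faces flush with the legs' outer faces.

B is a four-legged stool. The seat is a 312×348×22 mm slab whose top surface is at z = 423 mm; four round legs, each 32 mm in diameter, run from the floor (z = 0) to the underside of the seat, each leg's axis is inset half a diameter from the nearest pair of seat edges (so the leg's bounding box is flush with the corner).

C is a spool: two coaxial disc flanges of radius 137 mm and thickness 20 mm, joined by a core cylinder of radius 65 mm and height 297 mm. The lower flange rests on z = 0 and the three cylinders share a vertical axis.

Four stools sit around the table at the −y, +y, −x, +x sides. The spool is on top of the table, centred.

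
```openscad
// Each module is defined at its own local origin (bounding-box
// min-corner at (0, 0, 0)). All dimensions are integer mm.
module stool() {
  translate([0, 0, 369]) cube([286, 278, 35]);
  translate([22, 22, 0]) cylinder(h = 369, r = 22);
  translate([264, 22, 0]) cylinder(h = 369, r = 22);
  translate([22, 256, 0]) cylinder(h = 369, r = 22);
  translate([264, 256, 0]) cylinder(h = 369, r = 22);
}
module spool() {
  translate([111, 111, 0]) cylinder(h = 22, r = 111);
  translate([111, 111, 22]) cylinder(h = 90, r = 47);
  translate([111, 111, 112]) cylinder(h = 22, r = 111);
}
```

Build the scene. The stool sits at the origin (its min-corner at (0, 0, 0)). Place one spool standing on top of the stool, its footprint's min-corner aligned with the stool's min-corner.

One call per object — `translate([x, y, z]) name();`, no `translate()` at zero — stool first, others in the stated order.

stool();
translate([0, 0, 404]) spool();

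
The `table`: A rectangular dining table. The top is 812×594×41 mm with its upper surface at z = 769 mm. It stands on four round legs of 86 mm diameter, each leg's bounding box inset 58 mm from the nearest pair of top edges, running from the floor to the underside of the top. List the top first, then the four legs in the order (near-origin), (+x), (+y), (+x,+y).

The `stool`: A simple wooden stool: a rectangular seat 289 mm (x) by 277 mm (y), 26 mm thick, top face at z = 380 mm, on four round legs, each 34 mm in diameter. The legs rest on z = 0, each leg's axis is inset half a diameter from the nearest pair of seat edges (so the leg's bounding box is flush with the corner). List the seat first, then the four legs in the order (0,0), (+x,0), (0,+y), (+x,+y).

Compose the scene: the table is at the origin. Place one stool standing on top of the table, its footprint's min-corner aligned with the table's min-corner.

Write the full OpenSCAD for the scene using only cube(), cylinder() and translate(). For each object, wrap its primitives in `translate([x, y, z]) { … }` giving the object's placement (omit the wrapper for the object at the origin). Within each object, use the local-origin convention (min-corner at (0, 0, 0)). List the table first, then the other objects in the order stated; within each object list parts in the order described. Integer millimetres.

translate([0, 0, 728]) cube([812, 594, 41]);
translate([101, 101, 0]) cylinder(h = 728, r = 43);
translate([711, 101, 0]) cylinder(h = 728, r = 43);
translate([101, 493, 0]) cylinder(h = 728, r = 43);
translate([711, 493, 0]) cylinder(h = 728, r = 43);
translate([0, 0, 769]) {
  translate([0, 0, 354]) cube([289, 277, 26]);
  translate([17, 17, 0]) cylinder(h = 354, r = 17);
  translate([272, 17, 0]) cylinder(h = 354, r = 17);
  translate([17, 260, 0]) cylinder(h = 354, r = 17);
  translate([272, 260, 0]) cylinder(h = 354, r = 17);
}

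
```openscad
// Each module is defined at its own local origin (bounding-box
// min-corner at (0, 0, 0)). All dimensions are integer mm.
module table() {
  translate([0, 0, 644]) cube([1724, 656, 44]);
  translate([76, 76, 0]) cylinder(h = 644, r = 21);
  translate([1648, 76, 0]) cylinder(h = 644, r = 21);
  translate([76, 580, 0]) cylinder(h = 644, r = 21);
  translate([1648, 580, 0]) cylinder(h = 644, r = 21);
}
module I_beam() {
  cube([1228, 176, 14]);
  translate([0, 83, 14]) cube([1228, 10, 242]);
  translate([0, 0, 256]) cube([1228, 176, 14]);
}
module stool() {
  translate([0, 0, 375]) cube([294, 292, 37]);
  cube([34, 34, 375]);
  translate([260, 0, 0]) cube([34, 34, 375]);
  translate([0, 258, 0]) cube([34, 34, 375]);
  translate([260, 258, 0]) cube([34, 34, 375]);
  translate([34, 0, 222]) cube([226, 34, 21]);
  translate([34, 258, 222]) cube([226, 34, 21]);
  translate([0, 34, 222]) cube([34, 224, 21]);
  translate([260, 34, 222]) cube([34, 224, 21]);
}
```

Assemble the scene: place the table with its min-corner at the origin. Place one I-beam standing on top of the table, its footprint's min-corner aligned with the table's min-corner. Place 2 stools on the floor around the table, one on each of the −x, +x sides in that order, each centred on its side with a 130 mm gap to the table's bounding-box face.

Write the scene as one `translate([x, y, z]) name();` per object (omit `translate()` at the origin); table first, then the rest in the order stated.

table();
translate([0, 0, 688]) I_beam();
translate([-424, 182, 0]) stool();
translate([1854, 182, 0]) stool();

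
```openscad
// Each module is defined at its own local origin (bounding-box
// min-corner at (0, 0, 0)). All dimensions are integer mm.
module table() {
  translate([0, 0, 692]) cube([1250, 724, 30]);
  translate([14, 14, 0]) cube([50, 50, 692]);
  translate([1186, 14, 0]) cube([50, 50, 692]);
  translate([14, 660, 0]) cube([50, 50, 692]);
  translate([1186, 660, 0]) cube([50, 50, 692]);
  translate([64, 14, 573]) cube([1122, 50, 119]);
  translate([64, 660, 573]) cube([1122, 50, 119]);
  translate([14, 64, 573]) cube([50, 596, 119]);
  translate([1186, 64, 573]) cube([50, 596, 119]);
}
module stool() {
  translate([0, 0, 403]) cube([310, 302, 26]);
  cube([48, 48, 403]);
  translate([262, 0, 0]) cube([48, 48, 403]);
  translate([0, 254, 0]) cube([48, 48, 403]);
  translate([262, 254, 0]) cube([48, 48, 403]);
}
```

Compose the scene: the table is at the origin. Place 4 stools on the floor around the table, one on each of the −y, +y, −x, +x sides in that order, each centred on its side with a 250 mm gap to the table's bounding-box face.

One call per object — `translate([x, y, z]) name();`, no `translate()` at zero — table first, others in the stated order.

table();
translate([470, -552, 0]) stool();
translate([470, 974, 0]) stool();
translate([-560, 211, 0]) stool();
translate([1500, 211, 0]) stool();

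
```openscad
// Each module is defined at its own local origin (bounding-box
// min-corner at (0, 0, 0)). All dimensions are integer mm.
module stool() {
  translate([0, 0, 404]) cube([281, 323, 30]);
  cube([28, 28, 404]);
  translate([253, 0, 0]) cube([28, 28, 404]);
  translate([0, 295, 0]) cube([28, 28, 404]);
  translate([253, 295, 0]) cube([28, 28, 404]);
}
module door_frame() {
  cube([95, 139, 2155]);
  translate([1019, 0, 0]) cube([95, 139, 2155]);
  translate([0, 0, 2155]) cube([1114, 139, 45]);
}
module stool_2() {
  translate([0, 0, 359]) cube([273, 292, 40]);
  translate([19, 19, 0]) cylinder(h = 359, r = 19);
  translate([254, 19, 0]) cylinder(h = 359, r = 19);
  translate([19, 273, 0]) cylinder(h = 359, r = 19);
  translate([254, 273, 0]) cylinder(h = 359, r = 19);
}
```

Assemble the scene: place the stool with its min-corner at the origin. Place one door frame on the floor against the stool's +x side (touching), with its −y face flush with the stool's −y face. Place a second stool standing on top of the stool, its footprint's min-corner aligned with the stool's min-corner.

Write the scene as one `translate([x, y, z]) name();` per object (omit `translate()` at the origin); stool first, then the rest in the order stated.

stool();
translate([281, 0, 0]) door_frame();
translate([0, 0, 434]) stool_2();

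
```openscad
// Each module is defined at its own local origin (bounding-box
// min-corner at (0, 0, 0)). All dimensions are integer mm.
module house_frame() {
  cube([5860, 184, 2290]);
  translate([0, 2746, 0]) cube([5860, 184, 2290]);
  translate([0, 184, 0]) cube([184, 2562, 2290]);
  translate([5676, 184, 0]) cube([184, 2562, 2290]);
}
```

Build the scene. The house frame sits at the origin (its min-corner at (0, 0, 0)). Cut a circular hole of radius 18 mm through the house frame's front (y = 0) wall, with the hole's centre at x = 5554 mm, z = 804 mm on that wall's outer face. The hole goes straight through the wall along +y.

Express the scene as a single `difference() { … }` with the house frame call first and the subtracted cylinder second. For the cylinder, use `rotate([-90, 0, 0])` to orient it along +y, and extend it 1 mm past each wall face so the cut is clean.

difference() {
  house_frame();
  translate([5554, -1, 804]) rotate([-90, 0, 0]) cylinder(h = 186, r = 18);
}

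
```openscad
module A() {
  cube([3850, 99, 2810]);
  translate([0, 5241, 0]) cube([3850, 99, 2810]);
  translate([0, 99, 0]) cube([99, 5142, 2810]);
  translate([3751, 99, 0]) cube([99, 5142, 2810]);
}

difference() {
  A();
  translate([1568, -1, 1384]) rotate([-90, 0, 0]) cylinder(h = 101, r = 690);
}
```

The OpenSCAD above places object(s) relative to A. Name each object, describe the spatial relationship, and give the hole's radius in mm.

A is a house frame. The house frame has a circular hole through its front wall. The hole's radius is 690 mm.

The subtracted cylinder has r = 690 mm.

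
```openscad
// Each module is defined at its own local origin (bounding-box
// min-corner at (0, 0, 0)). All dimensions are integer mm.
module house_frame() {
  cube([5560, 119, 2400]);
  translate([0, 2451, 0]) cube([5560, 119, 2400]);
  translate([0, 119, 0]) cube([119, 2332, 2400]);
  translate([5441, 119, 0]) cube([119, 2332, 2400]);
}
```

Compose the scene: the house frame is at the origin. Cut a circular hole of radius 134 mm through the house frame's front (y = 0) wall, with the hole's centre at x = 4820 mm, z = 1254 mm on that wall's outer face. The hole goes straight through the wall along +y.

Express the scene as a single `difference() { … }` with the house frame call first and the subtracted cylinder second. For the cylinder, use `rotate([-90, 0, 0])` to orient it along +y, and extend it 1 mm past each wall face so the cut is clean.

difference() {
  house_frame();
  translate([4820, -1, 1254]) rotate([-90, 0, 0]) cylinder(h = 121, r = 134);
}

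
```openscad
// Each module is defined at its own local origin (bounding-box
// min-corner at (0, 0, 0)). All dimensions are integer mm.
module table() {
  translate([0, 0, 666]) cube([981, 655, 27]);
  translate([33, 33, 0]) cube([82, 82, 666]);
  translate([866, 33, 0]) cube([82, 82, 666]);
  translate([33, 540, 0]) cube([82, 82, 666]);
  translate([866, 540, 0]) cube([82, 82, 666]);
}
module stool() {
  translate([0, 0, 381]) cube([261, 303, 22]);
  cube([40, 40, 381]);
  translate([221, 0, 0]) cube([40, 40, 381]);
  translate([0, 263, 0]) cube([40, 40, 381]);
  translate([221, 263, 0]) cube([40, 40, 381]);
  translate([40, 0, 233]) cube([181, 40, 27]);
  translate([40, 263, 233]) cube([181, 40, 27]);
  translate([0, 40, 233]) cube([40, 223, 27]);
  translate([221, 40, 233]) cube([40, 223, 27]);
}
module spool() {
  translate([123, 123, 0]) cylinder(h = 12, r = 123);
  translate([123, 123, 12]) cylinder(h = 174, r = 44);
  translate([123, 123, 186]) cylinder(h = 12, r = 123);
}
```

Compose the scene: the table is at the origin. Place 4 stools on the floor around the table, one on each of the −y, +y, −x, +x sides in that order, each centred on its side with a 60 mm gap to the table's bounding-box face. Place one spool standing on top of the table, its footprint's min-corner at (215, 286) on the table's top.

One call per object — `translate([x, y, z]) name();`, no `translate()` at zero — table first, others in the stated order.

table();
translate([360, -363, 0]) stool();
translate([360, 715, 0]) stool();
translate([-321, 176, 0]) stool();
translate([1041, 176, 0]) stool();
translate([215, 286, 693]) spool();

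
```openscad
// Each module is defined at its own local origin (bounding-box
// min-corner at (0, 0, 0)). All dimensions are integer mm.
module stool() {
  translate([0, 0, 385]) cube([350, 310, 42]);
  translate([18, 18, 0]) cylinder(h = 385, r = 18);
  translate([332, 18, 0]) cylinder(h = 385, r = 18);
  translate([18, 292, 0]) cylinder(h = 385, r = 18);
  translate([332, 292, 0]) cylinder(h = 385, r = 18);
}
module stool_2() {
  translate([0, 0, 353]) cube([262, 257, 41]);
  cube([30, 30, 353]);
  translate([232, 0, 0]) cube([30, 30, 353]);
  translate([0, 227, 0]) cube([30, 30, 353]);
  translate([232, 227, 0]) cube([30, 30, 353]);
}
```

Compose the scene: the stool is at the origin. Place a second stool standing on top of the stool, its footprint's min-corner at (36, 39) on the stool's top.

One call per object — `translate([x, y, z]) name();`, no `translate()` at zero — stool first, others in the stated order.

stool();
translate([36, 39, 427]) stool_2();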